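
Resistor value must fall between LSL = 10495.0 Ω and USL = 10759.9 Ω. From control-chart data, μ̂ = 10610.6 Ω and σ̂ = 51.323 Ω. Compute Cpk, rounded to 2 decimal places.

Cpu = (USL − μ̂) / (3σ̂) = (10759.9 − 10610.6) / (3 × 51.323) = 0.9697; Cpl = (μ̂ − LSL) / (3σ̂) = (10610.6 − 10495.0) / (3 × 51.323) = 0.7508; Cpk = min(Cpu, Cpl) = 0.7508

0.75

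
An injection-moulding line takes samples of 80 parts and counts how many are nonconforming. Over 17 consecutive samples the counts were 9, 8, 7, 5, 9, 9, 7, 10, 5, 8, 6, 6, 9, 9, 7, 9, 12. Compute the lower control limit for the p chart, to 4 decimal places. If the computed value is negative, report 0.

0.0000

p̄ = Σdᵢ / (k·n) = 135 / (17 × 80) = 0.09926
LCL = p̄ − 3·√(p̄(1−p̄)/n) = 0.09926 − 3 × 0.03343 = -0.00103 → 0 (negative, so LCL = 0)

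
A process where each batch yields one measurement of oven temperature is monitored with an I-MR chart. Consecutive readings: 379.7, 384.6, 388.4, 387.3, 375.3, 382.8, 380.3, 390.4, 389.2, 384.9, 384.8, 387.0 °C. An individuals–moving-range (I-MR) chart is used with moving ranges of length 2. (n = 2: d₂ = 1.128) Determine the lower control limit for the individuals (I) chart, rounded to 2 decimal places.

X̄ = (379.7 + 384.6 + 388.4 + 387.3 + 375.3 + 382.8 + 380.3 + 390.4 + 389.2 + 384.9 + 384.8 + 387.0) / 12 = 384.5583
Moving ranges: 4.9, 3.8, 1.1, 12.0, 7.5, 2.5, 10.1, 1.2, 4.3, 0.1, 2.2; M̄R̄ = 49.7000 / 11 = 4.5182
LCL = X̄ − 3·M̄R̄/d₂ = 384.5583 − 3 × 4.5182 / 1.128 = 372.5419

372.54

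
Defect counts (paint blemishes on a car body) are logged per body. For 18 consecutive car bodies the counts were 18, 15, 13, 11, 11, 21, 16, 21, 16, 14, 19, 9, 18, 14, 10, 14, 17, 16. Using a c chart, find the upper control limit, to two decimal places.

26.85

c̄ = (18 + 15 + 13 + 11 + 11 + 21 + 16 + 21 + 16 + 14 + 19 + 9 + 18 + 14 + 10 + 14 + 17 + 16) / 18 = 273 / 18 = 15.1667
UCL = c̄ + 3√c̄ = 15.1667 + 3 × √15.1667 = 15.1667 + 3 × 3.8944 = 26.8500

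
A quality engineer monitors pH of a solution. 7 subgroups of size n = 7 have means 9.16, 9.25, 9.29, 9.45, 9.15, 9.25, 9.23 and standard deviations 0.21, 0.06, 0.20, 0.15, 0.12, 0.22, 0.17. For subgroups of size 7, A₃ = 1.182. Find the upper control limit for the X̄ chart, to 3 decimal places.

9.445

X̄̄ = (9.16 + 9.25 + 9.29 + 9.45 + 9.15 + 9.25 + 9.23) / 7 = 9.2543
s̄ = (0.21 + 0.06 + 0.20 + 0.15 + 0.12 + 0.22 + 0.17) / 7 = 0.1614
UCL = X̄̄ + A₃·s̄ = 9.2543 + 1.182 × 0.1614 = 9.4451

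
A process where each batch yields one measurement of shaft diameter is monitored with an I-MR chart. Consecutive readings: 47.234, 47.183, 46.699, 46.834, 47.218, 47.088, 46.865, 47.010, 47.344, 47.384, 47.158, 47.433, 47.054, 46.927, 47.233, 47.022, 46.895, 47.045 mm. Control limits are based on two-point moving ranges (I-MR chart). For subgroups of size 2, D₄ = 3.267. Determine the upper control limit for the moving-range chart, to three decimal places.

Moving ranges: 0.051, 0.484, 0.135, 0.384, 0.130, 0.223, 0.145, 0.334, 0.040, 0.226, 0.275, 0.379, 0.127, 0.306, 0.211, 0.127, 0.150; M̄R̄ = 3.7270 / 17 = 0.2192
UCL_MR = D₄·M̄R̄ = 3.267 × 0.2192 = 0.7162

0.716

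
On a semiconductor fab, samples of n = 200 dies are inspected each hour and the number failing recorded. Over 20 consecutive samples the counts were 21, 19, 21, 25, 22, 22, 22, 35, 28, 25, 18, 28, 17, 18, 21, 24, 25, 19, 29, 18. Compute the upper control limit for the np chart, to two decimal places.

36.35

p̄ = Σdᵢ / (k·n) = 457 / (20 × 200) = 0.11425
UCL = np̄ + 3·√(np̄(1−p̄)) = 22.8500 + 3 × √(22.8500×0.88575) = 22.8500 + 3 × 4.4988 = 36.3465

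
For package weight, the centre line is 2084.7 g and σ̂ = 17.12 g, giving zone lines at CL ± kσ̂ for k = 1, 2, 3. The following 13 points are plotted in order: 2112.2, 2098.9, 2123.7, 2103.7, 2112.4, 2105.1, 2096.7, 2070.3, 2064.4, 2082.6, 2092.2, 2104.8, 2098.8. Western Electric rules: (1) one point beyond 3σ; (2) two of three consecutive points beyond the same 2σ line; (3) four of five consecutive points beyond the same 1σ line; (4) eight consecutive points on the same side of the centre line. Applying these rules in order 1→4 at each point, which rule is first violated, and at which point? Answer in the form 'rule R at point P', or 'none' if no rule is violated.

rule 3 at point 5

Zone of each point (C = within 1σ̂, B = 1σ̂–2σ̂, A = 2σ̂–3σ̂, * = beyond 3σ̂; sign = side of CL): 1:+B, 2:+C, 3:+A, 4:+B, 5:+B, 6:+B, 7:+C, 8:-C, 9:-B, 10:-C, 11:+C, 12:+B, 13:+C
Rule 3 (four of five consecutive points beyond the same 1σ limit) is satisfied at point 5.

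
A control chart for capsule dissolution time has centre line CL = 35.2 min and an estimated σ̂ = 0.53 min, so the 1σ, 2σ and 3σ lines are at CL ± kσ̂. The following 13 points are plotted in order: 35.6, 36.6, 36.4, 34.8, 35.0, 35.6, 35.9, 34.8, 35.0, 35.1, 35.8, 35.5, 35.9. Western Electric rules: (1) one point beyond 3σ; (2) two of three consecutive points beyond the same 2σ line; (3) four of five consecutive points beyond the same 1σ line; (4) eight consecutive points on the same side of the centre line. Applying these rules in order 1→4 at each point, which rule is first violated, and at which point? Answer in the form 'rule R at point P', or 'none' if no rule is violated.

rule 2 at point 3

Zone of each point (C = within 1σ̂, B = 1σ̂–2σ̂, A = 2σ̂–3σ̂, * = beyond 3σ̂; sign = side of CL): 1:+C, 2:+A, 3:+A, 4:-C, 5:-C, 6:+C, 7:+B, 8:-C, 9:-C, 10:-C, 11:+B, 12:+C, 13:+B
Rule 2 (two of three consecutive points beyond the same 2σ limit) is satisfied at point 3.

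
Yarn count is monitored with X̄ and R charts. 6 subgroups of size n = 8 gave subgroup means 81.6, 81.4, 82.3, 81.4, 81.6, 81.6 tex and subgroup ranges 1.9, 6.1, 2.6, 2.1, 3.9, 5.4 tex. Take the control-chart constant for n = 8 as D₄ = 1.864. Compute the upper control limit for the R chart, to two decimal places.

R̄ = (1.9 + 6.1 + 2.6 + 2.1 + 3.9 + 5.4) / 6 = 22.0000 / 6 = 3.6667
UCL_R = D₄·R̄ = 1.864 × 3.6667 = 6.8347

6.83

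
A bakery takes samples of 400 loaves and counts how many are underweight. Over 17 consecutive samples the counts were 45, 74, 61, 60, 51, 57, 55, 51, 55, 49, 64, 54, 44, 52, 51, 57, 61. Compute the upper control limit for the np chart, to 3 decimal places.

76.071

p̄ = Σdᵢ / (k·n) = 941 / (17 × 400) = 0.13838
UCL = np̄ + 3·√(np̄(1−p̄)) = 55.3529 + 3 × √(55.3529×0.86162) = 55.3529 + 3 × 6.9060 = 76.0710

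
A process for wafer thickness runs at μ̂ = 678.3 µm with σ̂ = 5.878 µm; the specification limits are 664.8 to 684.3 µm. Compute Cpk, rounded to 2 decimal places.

0.34

Cpu = (USL − μ̂) / (3σ̂) = (684.3 − 678.3) / (3 × 5.878) = 0.3403; Cpl = (μ̂ − LSL) / (3σ̂) = (678.3 − 664.8) / (3 × 5.878) = 0.7656; Cpk = min(Cpu, Cpl) = 0.3403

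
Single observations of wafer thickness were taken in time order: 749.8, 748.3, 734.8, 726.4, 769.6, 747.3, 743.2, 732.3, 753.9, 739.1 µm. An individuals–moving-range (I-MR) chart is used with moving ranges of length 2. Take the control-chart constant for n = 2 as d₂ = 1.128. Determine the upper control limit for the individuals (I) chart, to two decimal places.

X̄ = (749.8 + 748.3 + 734.8 + 726.4 + 769.6 + 747.3 + 743.2 + 732.3 + 753.9 + 739.1) / 10 = 744.4700
Moving ranges: 1.5, 13.5, 8.4, 43.2, 22.3, 4.1, 10.9, 21.6, 14.8; M̄R̄ = 140.3000 / 9 = 15.5889
UCL = X̄ + 3·M̄R̄/d₂ = 744.4700 + 3 × 15.5889 / 1.128 = 785.9298

785.93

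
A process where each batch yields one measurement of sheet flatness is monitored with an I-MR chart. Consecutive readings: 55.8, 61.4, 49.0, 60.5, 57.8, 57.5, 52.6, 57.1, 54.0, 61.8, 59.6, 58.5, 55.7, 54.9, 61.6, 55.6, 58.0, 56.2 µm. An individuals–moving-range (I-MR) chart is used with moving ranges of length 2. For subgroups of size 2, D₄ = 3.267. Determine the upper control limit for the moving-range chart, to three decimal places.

14.721

Moving ranges: 5.6, 12.4, 11.5, 2.7, 0.3, 4.9, 4.5, 3.1, 7.8, 2.2, 1.1, 2.8, 0.8, 6.7, 6.0, 2.4, 1.8; M̄R̄ = 76.6000 / 17 = 4.5059
UCL_MR = D₄·M̄R̄ = 3.267 × 4.5059 = 14.7207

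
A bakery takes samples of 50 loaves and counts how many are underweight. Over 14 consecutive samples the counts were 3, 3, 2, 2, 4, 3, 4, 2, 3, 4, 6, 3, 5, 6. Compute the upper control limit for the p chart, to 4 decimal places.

p̄ = Σdᵢ / (k·n) = 50 / (14 × 50) = 0.07143
UCL = p̄ + 3·√(p̄(1−p̄)/n) = 0.07143 + 3 × √(0.07143×0.92857/50) = 0.07143 + 3 × 0.03642 = 0.18069

0.1807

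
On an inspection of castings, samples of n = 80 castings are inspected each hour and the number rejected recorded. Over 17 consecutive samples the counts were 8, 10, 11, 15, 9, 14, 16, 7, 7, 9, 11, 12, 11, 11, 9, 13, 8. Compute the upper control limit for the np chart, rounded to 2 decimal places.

19.76

p̄ = Σdᵢ / (k·n) = 181 / (17 × 80) = 0.13309
UCL = np̄ + 3·√(np̄(1−p̄)) = 10.6471 + 3 × √(10.6471×0.86691) = 10.6471 + 3 × 3.0381 = 19.7614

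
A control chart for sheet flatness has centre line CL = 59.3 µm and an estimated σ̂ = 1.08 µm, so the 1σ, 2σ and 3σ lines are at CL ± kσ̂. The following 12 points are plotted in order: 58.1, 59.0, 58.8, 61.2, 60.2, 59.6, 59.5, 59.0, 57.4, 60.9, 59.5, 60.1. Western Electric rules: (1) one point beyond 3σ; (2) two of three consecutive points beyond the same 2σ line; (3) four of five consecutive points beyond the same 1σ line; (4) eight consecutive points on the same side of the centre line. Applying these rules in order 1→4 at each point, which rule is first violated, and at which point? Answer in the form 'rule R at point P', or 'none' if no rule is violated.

none

Zone of each point (C = within 1σ̂, B = 1σ̂–2σ̂, A = 2σ̂–3σ̂, * = beyond 3σ̂; sign = side of CL): 1:-B, 2:-C, 3:-C, 4:+B, 5:+C, 6:+C, 7:+C, 8:-C, 9:-B, 10:+B, 11:+C, 12:+C
No rule fires across all 12 points.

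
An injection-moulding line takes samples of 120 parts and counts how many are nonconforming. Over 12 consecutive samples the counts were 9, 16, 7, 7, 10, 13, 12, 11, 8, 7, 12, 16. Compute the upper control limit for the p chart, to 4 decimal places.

0.1668

p̄ = Σdᵢ / (k·n) = 128 / (12 × 120) = 0.08889
UCL = p̄ + 3·√(p̄(1−p̄)/n) = 0.08889 + 3 × √(0.08889×0.91111/120) = 0.08889 + 3 × 0.02598 = 0.16683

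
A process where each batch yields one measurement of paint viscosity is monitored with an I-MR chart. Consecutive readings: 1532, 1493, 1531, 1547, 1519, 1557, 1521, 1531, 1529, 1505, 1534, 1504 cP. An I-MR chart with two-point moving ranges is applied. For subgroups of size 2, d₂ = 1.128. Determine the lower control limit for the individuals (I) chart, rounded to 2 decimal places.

1455.13

X̄ = (1532 + 1493 + 1531 + 1547 + 1519 + 1557 + 1521 + 1531 + 1529 + 1505 + 1534 + 1504) / 12 = 1525.2500
Moving ranges: 39, 38, 16, 28, 38, 36, 10, 2, 24, 29, 30; M̄R̄ = 290.0000 / 11 = 26.3636
LCL = X̄ − 3·M̄R̄/d₂ = 1525.2500 − 3 × 26.3636 / 1.128 = 1455.1339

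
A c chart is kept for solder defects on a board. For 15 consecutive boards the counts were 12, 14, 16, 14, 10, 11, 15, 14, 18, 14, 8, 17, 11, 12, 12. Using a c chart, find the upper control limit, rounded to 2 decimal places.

c̄ = (12 + 14 + 16 + 14 + 10 + 11 + 15 + 14 + 18 + 14 + 8 + 17 + 11 + 12 + 12) / 15 = 198 / 15 = 13.2000
UCL = c̄ + 3√c̄ = 13.2000 + 3 × √13.2000 = 13.2000 + 3 × 3.6332 = 24.0995

24.10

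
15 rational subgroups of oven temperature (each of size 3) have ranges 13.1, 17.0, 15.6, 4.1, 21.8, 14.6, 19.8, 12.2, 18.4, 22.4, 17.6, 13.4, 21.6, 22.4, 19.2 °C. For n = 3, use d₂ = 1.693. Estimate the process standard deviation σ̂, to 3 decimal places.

9.970

R̄ = (13.1 + 17.0 + 15.6 + 4.1 + 21.8 + 14.6 + 19.8 + 12.2 + 18.4 + 22.4 + 17.6 + 13.4 + 21.6 + 22.4 + 19.2) / 15 = 16.8800
σ̂ = R̄ / d₂ = 16.8800 / 1.693 = 9.9705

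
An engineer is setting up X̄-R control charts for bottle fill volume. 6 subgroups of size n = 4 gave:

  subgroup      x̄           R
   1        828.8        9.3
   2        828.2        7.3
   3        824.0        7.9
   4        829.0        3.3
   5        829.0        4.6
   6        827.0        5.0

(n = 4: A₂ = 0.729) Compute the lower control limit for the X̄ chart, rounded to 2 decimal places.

X̄̄ = (828.8 + 828.2 + 824.0 + 829.0 + 829.0 + 827.0) / 6 = 4966.0000 / 6 = 827.6667
R̄ = (9.3 + 7.3 + 7.9 + 3.3 + 4.6 + 5.0) / 6 = 37.4000 / 6 = 6.2333
LCL = X̄̄ − A₂·R̄ = 827.6667 − 0.729 × 6.2333 = 823.1226

823.12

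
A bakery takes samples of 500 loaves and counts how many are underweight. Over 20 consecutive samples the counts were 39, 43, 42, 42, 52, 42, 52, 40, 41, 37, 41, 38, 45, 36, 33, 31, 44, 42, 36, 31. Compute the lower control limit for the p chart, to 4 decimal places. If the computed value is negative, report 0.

0.0442

p̄ = Σdᵢ / (k·n) = 807 / (20 × 500) = 0.08070
LCL = p̄ − 3·√(p̄(1−p̄)/n) = 0.08070 − 3 × 0.01218 = 0.04416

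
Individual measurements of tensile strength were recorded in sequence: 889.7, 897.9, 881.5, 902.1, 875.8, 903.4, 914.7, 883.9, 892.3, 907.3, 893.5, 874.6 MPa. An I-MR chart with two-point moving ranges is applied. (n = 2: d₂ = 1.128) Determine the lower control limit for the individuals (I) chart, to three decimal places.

845.355

X̄ = (889.7 + 897.9 + 881.5 + 902.1 + 875.8 + 903.4 + 914.7 + 883.9 + 892.3 + 907.3 + 893.5 + 874.6) / 12 = 893.0583
Moving ranges: 8.2, 16.4, 20.6, 26.3, 27.6, 11.3, 30.8, 8.4, 15.0, 13.8, 18.9; M̄R̄ = 197.3000 / 11 = 17.9364
LCL = X̄ − 3·M̄R̄/d₂ = 893.0583 − 3 × 17.9364 / 1.128 = 845.3552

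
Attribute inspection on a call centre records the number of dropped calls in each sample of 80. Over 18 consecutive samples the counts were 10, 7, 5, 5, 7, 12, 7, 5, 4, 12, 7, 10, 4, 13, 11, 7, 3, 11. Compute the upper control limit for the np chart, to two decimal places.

15.73

p̄ = Σdᵢ / (k·n) = 140 / (18 × 80) = 0.09722
UCL = np̄ + 3·√(np̄(1−p̄)) = 7.7778 + 3 × √(7.7778×0.90278) = 7.7778 + 3 × 2.6498 = 15.7273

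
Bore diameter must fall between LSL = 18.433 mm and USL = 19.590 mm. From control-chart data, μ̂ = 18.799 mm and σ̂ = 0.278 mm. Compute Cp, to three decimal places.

Cp = (USL − LSL) / (6σ̂) = (19.590 − 18.433) / (6 × 0.278) = 1.1570 / 1.6680 = 0.6936

0.694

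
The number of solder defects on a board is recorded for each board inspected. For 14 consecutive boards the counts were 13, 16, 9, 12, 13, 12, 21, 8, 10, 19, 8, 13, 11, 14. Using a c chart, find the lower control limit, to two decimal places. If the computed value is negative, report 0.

2.06

c̄ = (13 + 16 + 9 + 12 + 13 + 12 + 21 + 8 + 10 + 19 + 8 + 13 + 11 + 14) / 14 = 179 / 14 = 12.7857
LCL = c̄ − 3√c̄ = 12.7857 − 3 × 3.5757 = 2.0586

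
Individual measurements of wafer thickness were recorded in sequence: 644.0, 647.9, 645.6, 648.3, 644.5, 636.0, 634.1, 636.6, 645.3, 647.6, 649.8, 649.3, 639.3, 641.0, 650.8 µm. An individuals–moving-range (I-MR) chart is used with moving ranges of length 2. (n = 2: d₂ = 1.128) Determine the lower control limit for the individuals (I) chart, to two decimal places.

632.46

X̄ = (644.0 + 647.9 + 645.6 + 648.3 + 644.5 + 636.0 + 634.1 + 636.6 + 645.3 + 647.6 + 649.8 + 649.3 + 639.3 + 641.0 + 650.8) / 15 = 644.0067
Moving ranges: 3.9, 2.3, 2.7, 3.8, 8.5, 1.9, 2.5, 8.7, 2.3, 2.2, 0.5, 10.0, 1.7, 9.8; M̄R̄ = 60.8000 / 14 = 4.3429
LCL = X̄ − 3·M̄R̄/d₂ = 644.0067 − 3 × 4.3429 / 1.128 = 632.4565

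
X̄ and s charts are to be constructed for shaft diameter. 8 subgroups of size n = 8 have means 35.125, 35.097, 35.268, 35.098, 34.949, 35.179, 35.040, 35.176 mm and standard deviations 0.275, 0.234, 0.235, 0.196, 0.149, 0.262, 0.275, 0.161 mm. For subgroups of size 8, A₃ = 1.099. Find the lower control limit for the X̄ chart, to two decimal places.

X̄̄ = (35.125 + 35.097 + 35.268 + 35.098 + 34.949 + 35.179 + 35.040 + 35.176) / 8 = 35.1165
s̄ = (0.275 + 0.234 + 0.235 + 0.196 + 0.149 + 0.262 + 0.275 + 0.161) / 8 = 0.2234
LCL = X̄̄ − A₃·s̄ = 35.1165 − 1.099 × 0.2234 = 34.8710

34.87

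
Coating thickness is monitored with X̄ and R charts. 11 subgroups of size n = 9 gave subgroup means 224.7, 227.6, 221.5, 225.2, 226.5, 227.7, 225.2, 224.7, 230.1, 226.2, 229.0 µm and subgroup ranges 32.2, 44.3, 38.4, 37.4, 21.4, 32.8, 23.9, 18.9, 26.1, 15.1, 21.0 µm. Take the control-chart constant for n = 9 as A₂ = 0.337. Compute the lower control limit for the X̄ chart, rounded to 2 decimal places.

X̄̄ = (224.7 + 227.6 + 221.5 + 225.2 + 226.5 + 227.7 + 225.2 + 224.7 + 230.1 + 226.2 + 229.0) / 11 = 2488.4000 / 11 = 226.2182
R̄ = (32.2 + 44.3 + 38.4 + 37.4 + 21.4 + 32.8 + 23.9 + 18.9 + 26.1 + 15.1 + 21.0) / 11 = 311.5000 / 11 = 28.3182
LCL = X̄̄ − A₂·R̄ = 226.2182 − 0.337 × 28.3182 = 216.6750

216.67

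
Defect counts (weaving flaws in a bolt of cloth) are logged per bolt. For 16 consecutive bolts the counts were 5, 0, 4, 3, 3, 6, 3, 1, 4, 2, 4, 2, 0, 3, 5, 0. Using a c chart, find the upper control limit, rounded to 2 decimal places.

c̄ = (5 + 0 + 4 + 3 + 3 + 6 + 3 + 1 + 4 + 2 + 4 + 2 + 0 + 3 + 5 + 0) / 16 = 45 / 16 = 2.8125
UCL = c̄ + 3√c̄ = 2.8125 + 3 × √2.8125 = 2.8125 + 3 × 1.6771 = 7.8437

7.84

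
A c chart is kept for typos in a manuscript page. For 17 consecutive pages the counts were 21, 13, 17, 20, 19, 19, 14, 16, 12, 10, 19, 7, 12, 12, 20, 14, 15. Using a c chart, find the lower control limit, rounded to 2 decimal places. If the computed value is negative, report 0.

c̄ = (21 + 13 + 17 + 20 + 19 + 19 + 14 + 16 + 12 + 10 + 19 + 7 + 12 + 12 + 20 + 14 + 15) / 17 = 260 / 17 = 15.2941
LCL = c̄ − 3√c̄ = 15.2941 − 3 × 3.9108 = 3.5618

3.56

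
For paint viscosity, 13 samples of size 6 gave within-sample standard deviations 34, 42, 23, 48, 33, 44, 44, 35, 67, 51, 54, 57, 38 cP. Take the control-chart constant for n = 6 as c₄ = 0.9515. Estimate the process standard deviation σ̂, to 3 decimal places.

46.081

s̄ = (34 + 42 + 23 + 48 + 33 + 44 + 44 + 35 + 67 + 51 + 54 + 57 + 38) / 13 = 43.8462
σ̂ = s̄ / c₄ = 43.8462 / 0.9515 = 46.0811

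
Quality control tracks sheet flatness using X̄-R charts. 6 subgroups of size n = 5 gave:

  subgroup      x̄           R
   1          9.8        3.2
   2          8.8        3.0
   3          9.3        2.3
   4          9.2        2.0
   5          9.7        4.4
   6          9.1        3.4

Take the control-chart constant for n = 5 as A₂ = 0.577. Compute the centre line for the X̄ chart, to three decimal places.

9.317

X̄̄ = (9.8 + 8.8 + 9.3 + 9.2 + 9.7 + 9.1) / 6 = 55.9000 / 6 = 9.3167
CL = X̄̄ = 9.3167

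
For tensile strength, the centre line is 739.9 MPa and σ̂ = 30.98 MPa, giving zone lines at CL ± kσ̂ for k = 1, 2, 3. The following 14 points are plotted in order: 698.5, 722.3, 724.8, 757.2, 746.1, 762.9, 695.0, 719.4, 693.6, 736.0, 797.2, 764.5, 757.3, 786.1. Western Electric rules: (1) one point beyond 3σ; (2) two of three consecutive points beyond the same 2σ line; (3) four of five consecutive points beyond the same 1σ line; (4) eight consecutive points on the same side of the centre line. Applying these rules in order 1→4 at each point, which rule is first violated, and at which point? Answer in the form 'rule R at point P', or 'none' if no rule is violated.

none

Zone of each point (C = within 1σ̂, B = 1σ̂–2σ̂, A = 2σ̂–3σ̂, * = beyond 3σ̂; sign = side of CL): 1:-B, 2:-C, 3:-C, 4:+C, 5:+C, 6:+C, 7:-B, 8:-C, 9:-B, 10:-C, 11:+B, 12:+C, 13:+C, 14:+B
No rule fires across all 14 points.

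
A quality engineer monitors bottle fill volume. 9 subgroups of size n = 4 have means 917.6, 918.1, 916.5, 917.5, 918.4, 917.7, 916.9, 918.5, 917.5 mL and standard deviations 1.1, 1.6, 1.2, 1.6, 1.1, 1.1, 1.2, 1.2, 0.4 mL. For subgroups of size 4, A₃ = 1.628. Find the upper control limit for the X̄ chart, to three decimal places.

X̄̄ = (917.6 + 918.1 + 916.5 + 917.5 + 918.4 + 917.7 + 916.9 + 918.5 + 917.5) / 9 = 917.6333
s̄ = (1.1 + 1.6 + 1.2 + 1.6 + 1.1 + 1.1 + 1.2 + 1.2 + 0.4) / 9 = 1.1667
UCL = X̄̄ + A₃·s̄ = 917.6333 + 1.628 × 1.1667 = 919.5327

919.533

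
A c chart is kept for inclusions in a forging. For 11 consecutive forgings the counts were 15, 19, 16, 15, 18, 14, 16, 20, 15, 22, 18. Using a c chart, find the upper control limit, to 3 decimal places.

c̄ = (15 + 19 + 16 + 15 + 18 + 14 + 16 + 20 + 15 + 22 + 18) / 11 = 188 / 11 = 17.0909
UCL = c̄ + 3√c̄ = 17.0909 + 3 × √17.0909 = 17.0909 + 3 × 4.1341 = 29.4933

29.493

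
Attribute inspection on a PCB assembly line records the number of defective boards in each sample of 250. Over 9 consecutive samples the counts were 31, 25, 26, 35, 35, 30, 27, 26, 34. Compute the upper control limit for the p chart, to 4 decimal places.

0.1811

p̄ = Σdᵢ / (k·n) = 269 / (9 × 250) = 0.11956
UCL = p̄ + 3·√(p̄(1−p̄)/n) = 0.11956 + 3 × √(0.11956×0.88044/250) = 0.11956 + 3 × 0.02052 = 0.18111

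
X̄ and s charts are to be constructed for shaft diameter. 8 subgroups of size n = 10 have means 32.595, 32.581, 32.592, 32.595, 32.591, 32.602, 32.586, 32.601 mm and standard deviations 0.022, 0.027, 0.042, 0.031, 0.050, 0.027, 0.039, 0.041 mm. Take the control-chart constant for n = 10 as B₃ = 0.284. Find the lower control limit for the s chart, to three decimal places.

0.010

s̄ = (0.022 + 0.027 + 0.042 + 0.031 + 0.050 + 0.027 + 0.039 + 0.041) / 8 = 0.0349
LCL_s = B₃·s̄ = 0.284 × 0.0349 = 0.0099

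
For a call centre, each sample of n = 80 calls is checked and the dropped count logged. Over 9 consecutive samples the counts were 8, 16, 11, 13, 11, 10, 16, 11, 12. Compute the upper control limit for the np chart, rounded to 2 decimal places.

p̄ = Σdᵢ / (k·n) = 108 / (9 × 80) = 0.15000
UCL = np̄ + 3·√(np̄(1−p̄)) = 12.0000 + 3 × √(12.0000×0.85000) = 12.0000 + 3 × 3.1937 = 21.5812

21.58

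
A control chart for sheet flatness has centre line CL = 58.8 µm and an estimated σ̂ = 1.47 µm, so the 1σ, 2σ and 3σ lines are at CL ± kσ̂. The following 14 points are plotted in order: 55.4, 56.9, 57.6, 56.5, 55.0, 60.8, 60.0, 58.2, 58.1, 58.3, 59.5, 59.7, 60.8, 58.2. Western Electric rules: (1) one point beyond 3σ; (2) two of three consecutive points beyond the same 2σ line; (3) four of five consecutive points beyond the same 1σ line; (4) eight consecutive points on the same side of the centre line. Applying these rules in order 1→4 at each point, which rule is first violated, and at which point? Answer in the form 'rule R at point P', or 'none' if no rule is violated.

rule 3 at point 5

Zone of each point (C = within 1σ̂, B = 1σ̂–2σ̂, A = 2σ̂–3σ̂, * = beyond 3σ̂; sign = side of CL): 1:-A, 2:-B, 3:-C, 4:-B, 5:-A, 6:+B, 7:+C, 8:-C, 9:-C, 10:-C, 11:+C, 12:+C, 13:+B, 14:-C
Rule 3 (four of five consecutive points beyond the same 1σ limit) is satisfied at point 5.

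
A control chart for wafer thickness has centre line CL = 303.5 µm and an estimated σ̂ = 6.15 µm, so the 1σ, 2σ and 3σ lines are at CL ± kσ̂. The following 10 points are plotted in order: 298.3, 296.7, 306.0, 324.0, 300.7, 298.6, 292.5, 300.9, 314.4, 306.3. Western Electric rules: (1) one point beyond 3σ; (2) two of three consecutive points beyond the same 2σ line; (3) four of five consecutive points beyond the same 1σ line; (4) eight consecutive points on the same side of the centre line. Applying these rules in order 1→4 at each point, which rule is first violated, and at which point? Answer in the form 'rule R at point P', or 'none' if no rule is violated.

rule 1 at point 4

Zone of each point (C = within 1σ̂, B = 1σ̂–2σ̂, A = 2σ̂–3σ̂, * = beyond 3σ̂; sign = side of CL): 1:-C, 2:-B, 3:+C, 4:+*, 5:-C, 6:-C, 7:-B, 8:-C, 9:+B, 10:+C
Rule 1 (one point beyond the 3σ limits) is satisfied at point 4.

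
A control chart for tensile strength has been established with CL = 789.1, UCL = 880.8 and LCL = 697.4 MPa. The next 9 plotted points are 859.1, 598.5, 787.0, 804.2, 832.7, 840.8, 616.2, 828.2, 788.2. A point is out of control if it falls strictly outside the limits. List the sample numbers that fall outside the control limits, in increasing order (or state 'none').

Compare each point to [697.4, 880.8]: sample 2 = 598.5 < LCL; sample 7 = 616.2 < LCL.

2, 7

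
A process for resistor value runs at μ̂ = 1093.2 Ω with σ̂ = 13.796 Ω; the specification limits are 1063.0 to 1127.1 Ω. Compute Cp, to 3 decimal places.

Cp = (USL − LSL) / (6σ̂) = (1127.1 − 1063.0) / (6 × 13.796) = 64.1000 / 82.7760 = 0.7744

0.774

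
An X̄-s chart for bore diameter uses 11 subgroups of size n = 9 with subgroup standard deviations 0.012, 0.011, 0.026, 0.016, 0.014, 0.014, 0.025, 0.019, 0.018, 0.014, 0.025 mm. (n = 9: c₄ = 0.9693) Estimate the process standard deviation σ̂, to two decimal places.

s̄ = (0.012 + 0.011 + 0.026 + 0.016 + 0.014 + 0.014 + 0.025 + 0.019 + 0.018 + 0.014 + 0.025) / 11 = 0.0176
σ̂ = s̄ / c₄ = 0.0176 / 0.9693 = 0.0182

0.02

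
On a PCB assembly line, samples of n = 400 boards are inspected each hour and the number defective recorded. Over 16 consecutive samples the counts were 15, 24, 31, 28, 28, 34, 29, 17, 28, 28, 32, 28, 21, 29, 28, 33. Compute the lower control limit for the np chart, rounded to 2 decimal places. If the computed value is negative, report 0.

p̄ = Σdᵢ / (k·n) = 433 / (16 × 400) = 0.06766
LCL = np̄ − 3·√(np̄(1−p̄)) = 27.0625 − 3 × 5.0231 = 11.9932

11.99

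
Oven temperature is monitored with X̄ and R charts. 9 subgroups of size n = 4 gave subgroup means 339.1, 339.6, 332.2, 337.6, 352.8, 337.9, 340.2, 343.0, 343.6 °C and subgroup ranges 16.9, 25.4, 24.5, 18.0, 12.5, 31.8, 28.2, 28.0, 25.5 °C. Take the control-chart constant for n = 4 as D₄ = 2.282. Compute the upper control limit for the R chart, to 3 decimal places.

R̄ = (16.9 + 25.4 + 24.5 + 18.0 + 12.5 + 31.8 + 28.2 + 28.0 + 25.5) / 9 = 210.8000 / 9 = 23.4222
UCL_R = D₄·R̄ = 2.282 × 23.4222 = 53.4495

53.450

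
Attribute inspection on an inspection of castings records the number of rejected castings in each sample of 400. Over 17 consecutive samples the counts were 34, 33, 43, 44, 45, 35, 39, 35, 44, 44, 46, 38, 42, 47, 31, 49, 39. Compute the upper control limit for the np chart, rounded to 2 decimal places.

58.56

p̄ = Σdᵢ / (k·n) = 688 / (17 × 400) = 0.10118
UCL = np̄ + 3·√(np̄(1−p̄)) = 40.4706 + 3 × √(40.4706×0.89882) = 40.4706 + 3 × 6.0312 = 58.5643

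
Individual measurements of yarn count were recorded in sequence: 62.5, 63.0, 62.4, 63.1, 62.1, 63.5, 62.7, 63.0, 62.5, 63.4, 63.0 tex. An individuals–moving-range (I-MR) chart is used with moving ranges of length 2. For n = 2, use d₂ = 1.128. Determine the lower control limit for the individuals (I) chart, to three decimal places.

X̄ = (62.5 + 63.0 + 62.4 + 63.1 + 62.1 + 63.5 + 62.7 + 63.0 + 62.5 + 63.4 + 63.0) / 11 = 62.8364
Moving ranges: 0.5, 0.6, 0.7, 1.0, 1.4, 0.8, 0.3, 0.5, 0.9, 0.4; M̄R̄ = 7.1000 / 10 = 0.7100
LCL = X̄ − 3·M̄R̄/d₂ = 62.8364 − 3 × 0.7100 / 1.128 = 60.9481

60.948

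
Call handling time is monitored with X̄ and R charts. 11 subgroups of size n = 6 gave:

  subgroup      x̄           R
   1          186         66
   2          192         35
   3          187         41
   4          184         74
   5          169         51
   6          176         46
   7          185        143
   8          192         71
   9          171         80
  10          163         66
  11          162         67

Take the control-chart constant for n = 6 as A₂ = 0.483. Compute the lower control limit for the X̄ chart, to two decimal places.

146.33

X̄̄ = (186 + 192 + 187 + 184 + 169 + 176 + 185 + 192 + 171 + 163 + 162) / 11 = 1967.0000 / 11 = 178.8182
R̄ = (66 + 35 + 41 + 74 + 51 + 46 + 143 + 71 + 80 + 66 + 67) / 11 = 740.0000 / 11 = 67.2727
LCL = X̄̄ − A₂·R̄ = 178.8182 − 0.483 × 67.2727 = 146.3255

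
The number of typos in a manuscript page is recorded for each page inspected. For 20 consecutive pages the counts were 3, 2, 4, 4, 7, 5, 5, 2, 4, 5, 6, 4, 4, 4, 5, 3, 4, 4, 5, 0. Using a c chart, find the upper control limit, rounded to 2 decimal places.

c̄ = (3 + 2 + 4 + 4 + 7 + 5 + 5 + 2 + 4 + 5 + 6 + 4 + 4 + 4 + 5 + 3 + 4 + 4 + 5 + 0) / 20 = 80 / 20 = 4.0000
UCL = c̄ + 3√c̄ = 4.0000 + 3 × √4.0000 = 4.0000 + 3 × 2.0000 = 10.0000

10.00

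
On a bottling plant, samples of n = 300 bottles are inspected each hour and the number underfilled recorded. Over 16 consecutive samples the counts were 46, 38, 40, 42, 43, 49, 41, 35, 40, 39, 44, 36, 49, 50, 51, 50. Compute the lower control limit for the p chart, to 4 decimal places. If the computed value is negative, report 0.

0.0835

p̄ = Σdᵢ / (k·n) = 693 / (16 × 300) = 0.14438
LCL = p̄ − 3·√(p̄(1−p̄)/n) = 0.14438 − 3 × 0.02029 = 0.08350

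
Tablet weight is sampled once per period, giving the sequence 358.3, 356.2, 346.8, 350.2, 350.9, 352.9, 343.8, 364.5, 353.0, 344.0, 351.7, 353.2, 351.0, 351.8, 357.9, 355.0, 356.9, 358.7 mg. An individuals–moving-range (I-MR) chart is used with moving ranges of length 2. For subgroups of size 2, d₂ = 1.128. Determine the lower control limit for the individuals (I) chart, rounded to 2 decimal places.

X̄ = (358.3 + 356.2 + 346.8 + 350.2 + 350.9 + 352.9 + 343.8 + 364.5 + 353.0 + 344.0 + 351.7 + 353.2 + 351.0 + 351.8 + 357.9 + 355.0 + 356.9 + 358.7) / 18 = 353.1556
Moving ranges: 2.1, 9.4, 3.4, 0.7, 2.0, 9.1, 20.7, 11.5, 9.0, 7.7, 1.5, 2.2, 0.8, 6.1, 2.9, 1.9, 1.8; M̄R̄ = 92.8000 / 17 = 5.4588
LCL = X̄ − 3·M̄R̄/d₂ = 353.1556 − 3 × 5.4588 / 1.128 = 338.6374

338.64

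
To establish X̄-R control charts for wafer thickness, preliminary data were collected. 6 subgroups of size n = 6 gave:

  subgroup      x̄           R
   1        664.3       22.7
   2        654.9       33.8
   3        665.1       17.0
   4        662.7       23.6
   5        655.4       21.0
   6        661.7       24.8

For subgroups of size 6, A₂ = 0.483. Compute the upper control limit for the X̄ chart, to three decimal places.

X̄̄ = (664.3 + 654.9 + 665.1 + 662.7 + 655.4 + 661.7) / 6 = 3964.1000 / 6 = 660.6833
R̄ = (22.7 + 33.8 + 17.0 + 23.6 + 21.0 + 24.8) / 6 = 142.9000 / 6 = 23.8167
UCL = X̄̄ + A₂·R̄ = 660.6833 + 0.483 × 23.8167 = 672.1868

672.187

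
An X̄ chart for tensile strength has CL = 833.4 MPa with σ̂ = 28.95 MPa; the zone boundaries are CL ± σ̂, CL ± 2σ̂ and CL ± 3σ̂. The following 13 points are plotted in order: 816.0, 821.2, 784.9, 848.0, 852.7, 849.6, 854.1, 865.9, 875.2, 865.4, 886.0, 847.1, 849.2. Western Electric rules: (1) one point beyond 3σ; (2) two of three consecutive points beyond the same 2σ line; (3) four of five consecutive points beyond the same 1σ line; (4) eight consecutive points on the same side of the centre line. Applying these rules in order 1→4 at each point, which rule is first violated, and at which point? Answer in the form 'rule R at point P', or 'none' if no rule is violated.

rule 3 at point 11

Zone of each point (C = within 1σ̂, B = 1σ̂–2σ̂, A = 2σ̂–3σ̂, * = beyond 3σ̂; sign = side of CL): 1:-C, 2:-C, 3:-B, 4:+C, 5:+C, 6:+C, 7:+C, 8:+B, 9:+B, 10:+B, 11:+B, 12:+C, 13:+C
Rule 3 (four of five consecutive points beyond the same 1σ limit) is satisfied at point 11.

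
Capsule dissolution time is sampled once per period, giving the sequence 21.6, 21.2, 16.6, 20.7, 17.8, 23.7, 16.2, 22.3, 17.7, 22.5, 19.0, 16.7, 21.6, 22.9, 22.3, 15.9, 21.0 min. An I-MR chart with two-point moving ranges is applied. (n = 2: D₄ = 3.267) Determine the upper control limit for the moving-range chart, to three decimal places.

Moving ranges: 0.4, 4.6, 4.1, 2.9, 5.9, 7.5, 6.1, 4.6, 4.8, 3.5, 2.3, 4.9, 1.3, 0.6, 6.4, 5.1; M̄R̄ = 65.0000 / 16 = 4.0625
UCL_MR = D₄·M̄R̄ = 3.267 × 4.0625 = 13.2722

13.272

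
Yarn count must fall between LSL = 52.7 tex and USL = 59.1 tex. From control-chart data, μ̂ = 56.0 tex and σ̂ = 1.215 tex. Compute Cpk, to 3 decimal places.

0.850

Cpu = (USL − μ̂) / (3σ̂) = (59.1 − 56.0) / (3 × 1.215) = 0.8505; Cpl = (μ̂ − LSL) / (3σ̂) = (56.0 − 52.7) / (3 × 1.215) = 0.9053; Cpk = min(Cpu, Cpl) = 0.8505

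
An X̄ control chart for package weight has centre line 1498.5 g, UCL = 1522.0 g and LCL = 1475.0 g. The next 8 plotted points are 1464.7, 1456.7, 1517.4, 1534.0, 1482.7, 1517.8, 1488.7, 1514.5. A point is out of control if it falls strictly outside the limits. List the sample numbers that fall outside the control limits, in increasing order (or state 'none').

1, 2, 4

Compare each point to [1475.0, 1522.0]: sample 1 = 1464.7 < LCL; sample 2 = 1456.7 < LCL; sample 4 = 1534.0 > UCL.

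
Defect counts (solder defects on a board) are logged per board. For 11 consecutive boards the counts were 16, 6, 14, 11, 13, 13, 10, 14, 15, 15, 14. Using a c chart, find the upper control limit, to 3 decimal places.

c̄ = (16 + 6 + 14 + 11 + 13 + 13 + 10 + 14 + 15 + 15 + 14) / 11 = 141 / 11 = 12.8182
UCL = c̄ + 3√c̄ = 12.8182 + 3 × √12.8182 = 12.8182 + 3 × 3.5802 = 23.5589

23.559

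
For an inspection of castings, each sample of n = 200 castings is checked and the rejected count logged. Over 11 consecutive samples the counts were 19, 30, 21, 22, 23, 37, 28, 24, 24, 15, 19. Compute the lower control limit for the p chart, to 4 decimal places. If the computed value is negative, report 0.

0.0504

p̄ = Σdᵢ / (k·n) = 262 / (11 × 200) = 0.11909
LCL = p̄ − 3·√(p̄(1−p̄)/n) = 0.11909 − 3 × 0.02290 = 0.05038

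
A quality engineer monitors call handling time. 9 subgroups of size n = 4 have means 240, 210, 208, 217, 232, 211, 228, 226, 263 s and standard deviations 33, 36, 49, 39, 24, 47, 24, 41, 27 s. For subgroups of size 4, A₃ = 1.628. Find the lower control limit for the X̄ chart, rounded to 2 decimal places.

168.23

X̄̄ = (240 + 210 + 208 + 217 + 232 + 211 + 228 + 226 + 263) / 9 = 226.1111
s̄ = (33 + 36 + 49 + 39 + 24 + 47 + 24 + 41 + 27) / 9 = 35.5556
LCL = X̄̄ − A₃·s̄ = 226.1111 − 1.628 × 35.5556 = 168.2267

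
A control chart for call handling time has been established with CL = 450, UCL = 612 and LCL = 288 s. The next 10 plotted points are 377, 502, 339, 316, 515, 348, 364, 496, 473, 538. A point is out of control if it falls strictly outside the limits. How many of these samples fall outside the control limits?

0

All 10 points lie within [288, 612].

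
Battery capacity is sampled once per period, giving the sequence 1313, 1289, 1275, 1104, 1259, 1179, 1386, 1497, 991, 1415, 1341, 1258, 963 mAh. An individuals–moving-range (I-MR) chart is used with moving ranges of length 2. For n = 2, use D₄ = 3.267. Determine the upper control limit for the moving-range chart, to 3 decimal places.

583.704

Moving ranges: 24, 14, 171, 155, 80, 207, 111, 506, 424, 74, 83, 295; M̄R̄ = 2144.0000 / 12 = 178.6667
UCL_MR = D₄·M̄R̄ = 3.267 × 178.6667 = 583.7040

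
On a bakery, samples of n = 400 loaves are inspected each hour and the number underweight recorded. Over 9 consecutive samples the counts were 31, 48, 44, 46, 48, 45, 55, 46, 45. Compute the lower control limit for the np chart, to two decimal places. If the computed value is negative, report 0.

p̄ = Σdᵢ / (k·n) = 408 / (9 × 400) = 0.11333
LCL = np̄ − 3·√(np̄(1−p̄)) = 45.3333 − 3 × 6.3400 = 26.3133

26.31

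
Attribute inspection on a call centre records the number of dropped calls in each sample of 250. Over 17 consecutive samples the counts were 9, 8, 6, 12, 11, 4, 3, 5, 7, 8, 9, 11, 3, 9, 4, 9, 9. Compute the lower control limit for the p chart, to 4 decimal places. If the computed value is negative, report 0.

p̄ = Σdᵢ / (k·n) = 127 / (17 × 250) = 0.02988
LCL = p̄ − 3·√(p̄(1−p̄)/n) = 0.02988 − 3 × 0.01077 = -0.00242 → 0 (negative, so LCL = 0)

0.0000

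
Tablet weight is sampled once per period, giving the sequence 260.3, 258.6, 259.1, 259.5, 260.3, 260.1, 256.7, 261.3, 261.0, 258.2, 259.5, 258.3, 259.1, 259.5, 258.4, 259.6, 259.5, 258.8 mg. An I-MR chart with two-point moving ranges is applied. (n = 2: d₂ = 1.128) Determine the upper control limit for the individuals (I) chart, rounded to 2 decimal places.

262.69

X̄ = (260.3 + 258.6 + 259.1 + 259.5 + 260.3 + 260.1 + 256.7 + 261.3 + 261.0 + 258.2 + 259.5 + 258.3 + 259.1 + 259.5 + 258.4 + 259.6 + 259.5 + 258.8) / 18 = 259.3222
Moving ranges: 1.7, 0.5, 0.4, 0.8, 0.2, 3.4, 4.6, 0.3, 2.8, 1.3, 1.2, 0.8, 0.4, 1.1, 1.2, 0.1, 0.7; M̄R̄ = 21.5000 / 17 = 1.2647
UCL = X̄ + 3·M̄R̄/d₂ = 259.3222 + 3 × 1.2647 / 1.128 = 262.6858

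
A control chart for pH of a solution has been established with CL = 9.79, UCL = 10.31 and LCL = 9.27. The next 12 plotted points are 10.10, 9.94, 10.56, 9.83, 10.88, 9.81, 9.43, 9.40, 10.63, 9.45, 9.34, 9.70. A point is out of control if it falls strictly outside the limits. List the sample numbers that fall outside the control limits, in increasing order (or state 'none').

3, 5, 9

Compare each point to [9.27, 10.31]: sample 3 = 10.56 > UCL; sample 5 = 10.88 > UCL; sample 9 = 10.63 > UCL.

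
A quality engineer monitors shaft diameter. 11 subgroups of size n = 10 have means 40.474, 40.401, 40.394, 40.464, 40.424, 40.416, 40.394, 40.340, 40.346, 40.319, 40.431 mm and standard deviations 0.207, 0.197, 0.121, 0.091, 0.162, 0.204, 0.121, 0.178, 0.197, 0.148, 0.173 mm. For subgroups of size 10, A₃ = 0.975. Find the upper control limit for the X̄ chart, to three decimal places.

40.560

X̄̄ = (40.474 + 40.401 + 40.394 + 40.464 + 40.424 + 40.416 + 40.394 + 40.340 + 40.346 + 40.319 + 40.431) / 11 = 40.4003
s̄ = (0.207 + 0.197 + 0.121 + 0.091 + 0.162 + 0.204 + 0.121 + 0.178 + 0.197 + 0.148 + 0.173) / 11 = 0.1635
UCL = X̄̄ + A₃·s̄ = 40.4003 + 0.975 × 0.1635 = 40.5597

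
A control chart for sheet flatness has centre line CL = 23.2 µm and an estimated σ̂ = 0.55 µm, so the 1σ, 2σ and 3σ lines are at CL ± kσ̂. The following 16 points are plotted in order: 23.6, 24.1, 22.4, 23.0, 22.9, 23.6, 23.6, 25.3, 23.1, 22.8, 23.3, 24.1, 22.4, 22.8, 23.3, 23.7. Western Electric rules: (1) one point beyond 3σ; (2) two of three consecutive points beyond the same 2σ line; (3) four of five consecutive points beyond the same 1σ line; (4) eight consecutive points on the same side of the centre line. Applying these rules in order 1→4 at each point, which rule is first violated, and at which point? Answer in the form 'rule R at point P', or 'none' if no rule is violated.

rule 1 at point 8

Zone of each point (C = within 1σ̂, B = 1σ̂–2σ̂, A = 2σ̂–3σ̂, * = beyond 3σ̂; sign = side of CL): 1:+C, 2:+B, 3:-B, 4:-C, 5:-C, 6:+C, 7:+C, 8:+*, 9:-C, 10:-C, 11:+C, 12:+B, 13:-B, 14:-C, 15:+C, 16:+C
Rule 1 (one point beyond the 3σ limits) is satisfied at point 8.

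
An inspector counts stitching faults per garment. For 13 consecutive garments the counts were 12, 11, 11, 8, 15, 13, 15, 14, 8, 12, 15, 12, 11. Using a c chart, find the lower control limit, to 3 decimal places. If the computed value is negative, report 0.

c̄ = (12 + 11 + 11 + 8 + 15 + 13 + 15 + 14 + 8 + 12 + 15 + 12 + 11) / 13 = 157 / 13 = 12.0769
LCL = c̄ − 3√c̄ = 12.0769 − 3 × 3.4752 = 1.6514

1.651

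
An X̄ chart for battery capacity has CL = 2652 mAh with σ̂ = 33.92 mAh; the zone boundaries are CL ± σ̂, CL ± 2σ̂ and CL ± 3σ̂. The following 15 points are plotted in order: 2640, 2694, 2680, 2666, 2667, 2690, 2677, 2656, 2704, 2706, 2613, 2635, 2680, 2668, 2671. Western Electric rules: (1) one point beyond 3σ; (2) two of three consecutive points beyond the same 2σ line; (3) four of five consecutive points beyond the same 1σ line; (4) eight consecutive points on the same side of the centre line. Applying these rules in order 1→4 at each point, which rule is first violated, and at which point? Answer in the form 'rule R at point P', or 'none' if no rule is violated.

rule 4 at point 9

Zone of each point (C = within 1σ̂, B = 1σ̂–2σ̂, A = 2σ̂–3σ̂, * = beyond 3σ̂; sign = side of CL): 1:-C, 2:+B, 3:+C, 4:+C, 5:+C, 6:+B, 7:+C, 8:+C, 9:+B, 10:+B, 11:-B, 12:-C, 13:+C, 14:+C, 15:+C
Rule 4 (eight consecutive points on the same side of the centre line) is satisfied at point 9.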